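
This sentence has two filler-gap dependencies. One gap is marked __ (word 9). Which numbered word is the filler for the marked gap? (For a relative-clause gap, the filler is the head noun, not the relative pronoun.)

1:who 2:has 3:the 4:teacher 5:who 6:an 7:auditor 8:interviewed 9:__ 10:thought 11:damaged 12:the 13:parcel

The marked gap is inside the relative clause, the direct object of "interviewed".
Its filler is the head noun "teacher" (via "who"), at word 4.
(The other dependency links word 1 to a gap after word 10.)

4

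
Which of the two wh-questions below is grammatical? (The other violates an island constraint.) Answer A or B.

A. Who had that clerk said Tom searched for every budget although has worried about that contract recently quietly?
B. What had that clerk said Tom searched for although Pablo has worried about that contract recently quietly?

In A, the wh-phrase is extracted from inside an adjunct island (introduced by "although"), which blocks movement.
In B, the extraction path crosses only that-complement boundaries, which are transparent.
So B is grammatical.

B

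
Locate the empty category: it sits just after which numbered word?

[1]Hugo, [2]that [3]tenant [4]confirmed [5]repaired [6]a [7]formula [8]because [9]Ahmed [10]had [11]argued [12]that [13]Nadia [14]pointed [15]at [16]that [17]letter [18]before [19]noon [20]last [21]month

4

The displaced element is "Hugo" (word 1).
It is linked across 1 clause boundary (Ø).
It functions as the subject of "repaired", so the gap sits immediately after word 4 ("confirmed").
Base order: That tenant confirmed that Hugo repaired a formula because Ahmed had argued that Nadia pointed at that letter before noon last month.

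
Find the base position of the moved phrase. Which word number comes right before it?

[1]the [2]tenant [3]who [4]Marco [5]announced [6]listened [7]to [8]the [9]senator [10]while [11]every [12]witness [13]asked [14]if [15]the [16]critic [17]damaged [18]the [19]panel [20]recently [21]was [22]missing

5

The displaced element is "the tenant" (word 2).
It is linked across 1 clause boundary (Ø).
It functions as the subject of "listened", so the gap sits immediately after word 5 ("announced").
Base order: Marco announced that the tenant listened to the senator while every witness asked if the critic damaged the panel recently.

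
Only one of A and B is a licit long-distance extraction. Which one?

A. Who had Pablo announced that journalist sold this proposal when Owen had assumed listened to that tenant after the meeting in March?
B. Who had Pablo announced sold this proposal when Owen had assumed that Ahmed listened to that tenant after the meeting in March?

In A, the wh-phrase is extracted from inside an adjunct island (introduced by "when"), which blocks movement.
In B, the extraction path crosses only that-complement boundaries, which are transparent.
So B is grammatical.

B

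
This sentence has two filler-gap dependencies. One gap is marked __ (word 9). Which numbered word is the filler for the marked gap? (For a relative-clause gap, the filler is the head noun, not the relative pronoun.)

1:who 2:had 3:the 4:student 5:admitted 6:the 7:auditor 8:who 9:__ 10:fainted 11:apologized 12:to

7

The marked gap is inside the relative clause, the subject of "fainted".
Its filler is the head noun "auditor" (via "who"), at word 7.
(The other dependency links word 1 to a gap after word 12.)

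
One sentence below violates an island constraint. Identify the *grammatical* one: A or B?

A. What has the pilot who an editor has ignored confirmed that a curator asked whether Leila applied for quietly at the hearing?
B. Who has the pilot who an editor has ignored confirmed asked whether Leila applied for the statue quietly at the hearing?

In A, the wh-phrase is extracted from inside a wh-island (introduced by "whether"), which blocks movement.
In B, the extraction path crosses only that-complement boundaries, which are transparent.
So B is grammatical.

B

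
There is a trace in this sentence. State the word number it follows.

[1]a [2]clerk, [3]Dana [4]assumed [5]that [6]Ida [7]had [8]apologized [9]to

9

The displaced element is "a clerk" (word 2).
It is linked across 1 clause boundary (that).
It functions as the object of the preposition "to" of "apologized", so the gap sits immediately after word 9 ("to").
Base order: Dana assumed that Ida had apologized to a clerk.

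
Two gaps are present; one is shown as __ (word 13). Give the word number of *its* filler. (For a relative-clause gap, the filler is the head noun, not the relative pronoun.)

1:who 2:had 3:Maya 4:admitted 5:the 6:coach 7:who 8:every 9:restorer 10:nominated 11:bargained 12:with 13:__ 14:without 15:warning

The marked gap is the object of the preposition "with" of "bargained".
Its filler is the fronted wh-phrase "who", at word 1.
(The other dependency links word 6 to a gap after word 10.)

1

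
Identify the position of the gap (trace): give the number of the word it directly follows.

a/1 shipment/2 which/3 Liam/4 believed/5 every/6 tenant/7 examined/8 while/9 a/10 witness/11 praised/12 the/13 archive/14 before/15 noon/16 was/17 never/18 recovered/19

The displaced element is "a shipment" (word 2).
It is linked across 1 clause boundary (Ø).
It functions as the direct object of "examined", so the gap sits immediately after word 8 ("examined").
Base order: Liam believed every tenant examined a shipment while a witness praised the archive before noon.

8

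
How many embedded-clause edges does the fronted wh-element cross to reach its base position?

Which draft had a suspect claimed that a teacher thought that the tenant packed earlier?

2

"which draft" is extracted from the object of "packed".
Boundaries crossed, outermost first: [that], [that] — 2 in total.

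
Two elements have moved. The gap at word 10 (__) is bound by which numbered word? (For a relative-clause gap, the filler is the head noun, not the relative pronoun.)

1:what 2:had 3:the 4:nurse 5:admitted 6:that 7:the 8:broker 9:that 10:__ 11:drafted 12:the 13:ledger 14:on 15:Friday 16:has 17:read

8

The marked gap is inside the relative clause, the subject of "drafted".
Its filler is the head noun "broker" (via "that"), at word 8.
(The other dependency links word 1 to a gap after word 17.)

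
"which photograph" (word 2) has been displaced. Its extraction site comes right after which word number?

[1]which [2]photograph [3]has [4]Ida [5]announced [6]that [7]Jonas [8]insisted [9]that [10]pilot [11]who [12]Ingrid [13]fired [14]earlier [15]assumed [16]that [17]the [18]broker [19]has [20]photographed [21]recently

20

The displaced element is "which photograph" (word 2).
It is linked across 3 clause boundaries (that → Ø → that).
It functions as the direct object of "photographed", so the gap sits immediately after word 20 ("photographed").
Base order: Ida has announced that Jonas insisted that pilot who Ingrid fired earlier assumed that the broker has photographed which photograph recently.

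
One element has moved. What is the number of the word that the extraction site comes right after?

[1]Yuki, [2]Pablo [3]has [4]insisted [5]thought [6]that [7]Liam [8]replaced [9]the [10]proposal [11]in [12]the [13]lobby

The displaced element is "Yuki" (word 1).
It is linked across 1 clause boundary (Ø).
It functions as the subject of "thought", so the gap sits immediately after word 4 ("insisted").
Base order: Pablo has insisted that Yuki thought that Liam replaced the proposal in the lobby.

4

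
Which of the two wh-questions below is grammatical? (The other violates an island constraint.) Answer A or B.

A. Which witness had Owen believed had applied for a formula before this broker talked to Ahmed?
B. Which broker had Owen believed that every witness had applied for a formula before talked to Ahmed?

A

In B, the wh-phrase is extracted from inside an adjunct island (introduced by "before"), which blocks movement.
In A, the extraction path crosses only that-complement boundaries, which are transparent.
So A is grammatical.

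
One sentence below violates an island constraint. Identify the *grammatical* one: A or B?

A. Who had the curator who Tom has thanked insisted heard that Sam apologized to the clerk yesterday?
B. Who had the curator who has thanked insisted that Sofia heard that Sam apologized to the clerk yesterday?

In B, the wh-phrase is extracted from inside a complex-NP island (relative clause) (introduced by "who"), which blocks movement.
In A, the extraction path crosses only that-complement boundaries, which are transparent.
So A is grammatical.

A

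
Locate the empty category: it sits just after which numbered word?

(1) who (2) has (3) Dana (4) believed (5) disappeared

4

The displaced element is "who" (word 1).
It is linked across 1 clause boundary (Ø).
It functions as the subject of "disappeared", so the gap sits immediately after word 4 ("believed").
Base order: Dana has believed that who disappeared.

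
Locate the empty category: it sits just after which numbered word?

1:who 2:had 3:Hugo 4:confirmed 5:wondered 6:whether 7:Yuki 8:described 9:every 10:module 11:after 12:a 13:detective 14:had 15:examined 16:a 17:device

The displaced element is "who" (word 1).
It is linked across 1 clause boundary (Ø).
It functions as the subject of "wondered", so the gap sits immediately after word 4 ("confirmed").
Base order: Hugo had confirmed that who wondered whether Yuki described every module after a detective had examined a device.

4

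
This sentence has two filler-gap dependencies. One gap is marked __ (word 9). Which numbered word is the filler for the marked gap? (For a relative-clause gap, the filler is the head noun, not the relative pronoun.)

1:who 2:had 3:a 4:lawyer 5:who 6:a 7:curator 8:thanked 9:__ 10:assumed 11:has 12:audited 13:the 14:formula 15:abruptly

4

The marked gap is inside the relative clause, the direct object of "thanked".
Its filler is the head noun "lawyer" (via "who"), at word 4.
(The other dependency links word 1 to a gap after word 10.)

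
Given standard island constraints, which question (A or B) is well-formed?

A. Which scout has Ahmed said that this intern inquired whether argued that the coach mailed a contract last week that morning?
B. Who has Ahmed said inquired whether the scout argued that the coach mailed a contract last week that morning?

B

In A, the wh-phrase is extracted from inside a wh-island (introduced by "whether"), which blocks movement.
In B, the extraction path crosses only that-complement boundaries, which are transparent.
So B is grammatical.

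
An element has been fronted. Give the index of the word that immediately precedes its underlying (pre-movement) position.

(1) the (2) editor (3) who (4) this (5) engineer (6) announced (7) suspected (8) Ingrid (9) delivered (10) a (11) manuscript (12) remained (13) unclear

The displaced element is "the editor" (word 2).
It is linked across 1 clause boundary (Ø).
It functions as the subject of "suspected", so the gap sits immediately after word 6 ("announced").
Base order: This engineer announced that the editor suspected Ingrid delivered a manuscript.

6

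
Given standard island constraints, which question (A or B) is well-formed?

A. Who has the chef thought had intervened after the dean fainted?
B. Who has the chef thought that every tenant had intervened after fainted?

In B, the wh-phrase is extracted from inside an adjunct island (introduced by "after"), which blocks movement.
In A, the extraction path crosses only that-complement boundaries, which are transparent.
So A is grammatical.

A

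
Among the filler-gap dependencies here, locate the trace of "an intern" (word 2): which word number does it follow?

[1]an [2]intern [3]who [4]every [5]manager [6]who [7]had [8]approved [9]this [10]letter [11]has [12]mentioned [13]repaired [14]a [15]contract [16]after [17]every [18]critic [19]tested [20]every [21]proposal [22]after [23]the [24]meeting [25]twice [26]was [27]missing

The displaced element is "an intern" (word 2).
It is linked across 1 clause boundary (Ø).
It functions as the subject of "repaired", so the gap sits immediately after word 12 ("mentioned").
Base order: Every manager who had approved this letter has mentioned that an intern repaired a contract after every critic tested every proposal after the meeting twice.

12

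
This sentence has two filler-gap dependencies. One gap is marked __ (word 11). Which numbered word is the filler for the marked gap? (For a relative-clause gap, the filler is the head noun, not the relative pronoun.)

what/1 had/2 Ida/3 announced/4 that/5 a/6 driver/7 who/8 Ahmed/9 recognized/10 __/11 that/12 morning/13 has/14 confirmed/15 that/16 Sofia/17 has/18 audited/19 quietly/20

7

The marked gap is inside the relative clause, the direct object of "recognized".
Its filler is the head noun "driver" (via "who"), at word 7.
(The other dependency links word 1 to a gap after word 19.)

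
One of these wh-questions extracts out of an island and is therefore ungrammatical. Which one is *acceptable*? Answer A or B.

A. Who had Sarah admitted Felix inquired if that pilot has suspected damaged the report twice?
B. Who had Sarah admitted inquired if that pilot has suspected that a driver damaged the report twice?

In A, the wh-phrase is extracted from inside a wh-island (introduced by "if"), which blocks movement.
In B, the extraction path crosses only that-complement boundaries, which are transparent.
So B is grammatical.

B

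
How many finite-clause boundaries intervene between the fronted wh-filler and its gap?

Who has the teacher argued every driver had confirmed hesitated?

2

"who" is extracted from the subject of "hesitated".
Boundaries crossed, outermost first: [Ø], [Ø] — 2 in total.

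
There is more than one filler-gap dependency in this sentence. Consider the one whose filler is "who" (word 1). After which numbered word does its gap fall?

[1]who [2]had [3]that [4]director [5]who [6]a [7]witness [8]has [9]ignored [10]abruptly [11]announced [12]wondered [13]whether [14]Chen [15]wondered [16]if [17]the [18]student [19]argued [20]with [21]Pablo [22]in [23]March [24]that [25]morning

11

The displaced element is "who" (word 1).
It is linked across 1 clause boundary (Ø).
It functions as the subject of "wondered", so the gap sits immediately after word 11 ("announced").
Base order: That director who a witness has ignored abruptly had announced who wondered whether Chen wondered if the student argued with Pablo in March that morning.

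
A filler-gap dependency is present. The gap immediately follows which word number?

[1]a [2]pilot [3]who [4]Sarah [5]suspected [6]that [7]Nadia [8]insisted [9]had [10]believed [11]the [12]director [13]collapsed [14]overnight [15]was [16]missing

8

The displaced element is "a pilot" (word 2).
It is linked across 2 clause boundaries (that → Ø).
It functions as the subject of "believed", so the gap sits immediately after word 8 ("insisted").
Base order: Sarah suspected that Nadia insisted a pilot had believed the director collapsed overnight.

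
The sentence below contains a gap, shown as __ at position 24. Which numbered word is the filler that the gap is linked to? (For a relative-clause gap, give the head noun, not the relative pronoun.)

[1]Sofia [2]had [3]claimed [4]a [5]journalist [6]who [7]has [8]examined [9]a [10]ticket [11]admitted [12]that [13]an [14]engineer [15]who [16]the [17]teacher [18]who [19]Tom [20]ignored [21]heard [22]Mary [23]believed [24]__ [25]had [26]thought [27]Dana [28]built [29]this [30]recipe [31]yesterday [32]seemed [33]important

The gap at 24 is the subject of "thought", inside a relative clause.
The relative pronoun is "who" (word 15); it is bound by the head noun immediately before it.
Its filler is the head noun "engineer", at word 14.

14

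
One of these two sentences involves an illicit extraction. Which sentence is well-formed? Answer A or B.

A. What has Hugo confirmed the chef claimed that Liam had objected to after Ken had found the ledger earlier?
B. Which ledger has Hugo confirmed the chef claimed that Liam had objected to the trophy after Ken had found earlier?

In B, the wh-phrase is extracted from inside an adjunct island (introduced by "after"), which blocks movement.
In A, the extraction path crosses only that-complement boundaries, which are transparent.
So A is grammatical.

A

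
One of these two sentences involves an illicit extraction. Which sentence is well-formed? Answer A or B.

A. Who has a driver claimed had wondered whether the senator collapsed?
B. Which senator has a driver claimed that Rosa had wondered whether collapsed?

In B, the wh-phrase is extracted from inside a wh-island (introduced by "whether"), which blocks movement.
In A, the extraction path crosses only that-complement boundaries, which are transparent.
So A is grammatical.

A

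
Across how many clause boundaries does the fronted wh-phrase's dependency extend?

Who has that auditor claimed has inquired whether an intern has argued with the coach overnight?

"who" is extracted from the subject of "inquired".
Boundaries crossed, outermost first: [Ø] — 1 in total.

1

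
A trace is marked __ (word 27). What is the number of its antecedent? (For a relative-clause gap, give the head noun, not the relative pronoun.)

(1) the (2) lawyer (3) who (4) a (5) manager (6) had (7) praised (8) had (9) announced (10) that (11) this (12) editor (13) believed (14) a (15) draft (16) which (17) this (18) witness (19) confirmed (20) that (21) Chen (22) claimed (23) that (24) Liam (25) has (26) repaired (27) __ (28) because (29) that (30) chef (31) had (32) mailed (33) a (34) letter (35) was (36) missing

The gap at 27 is the object of "repaired", inside a relative clause.
The relative pronoun is "which" (word 16); it is bound by the head noun immediately before it.
Its filler is the head noun "draft", at word 15.

15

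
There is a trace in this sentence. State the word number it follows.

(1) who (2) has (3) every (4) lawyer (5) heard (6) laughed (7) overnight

The displaced element is "who" (word 1).
It is linked across 1 clause boundary (Ø).
It functions as the subject of "laughed", so the gap sits immediately after word 5 ("heard").
Base order: Every lawyer has heard that who laughed overnight.

5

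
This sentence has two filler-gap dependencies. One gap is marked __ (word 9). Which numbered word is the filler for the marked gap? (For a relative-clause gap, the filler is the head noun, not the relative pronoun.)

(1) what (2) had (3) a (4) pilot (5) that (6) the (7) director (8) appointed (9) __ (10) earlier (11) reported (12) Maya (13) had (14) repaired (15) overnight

The marked gap is inside the relative clause, the direct object of "appointed".
Its filler is the head noun "pilot" (via "that"), at word 4.
(The other dependency links word 1 to a gap after word 14.)

4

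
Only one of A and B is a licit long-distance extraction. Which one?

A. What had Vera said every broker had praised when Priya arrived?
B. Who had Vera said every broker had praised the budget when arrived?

In B, the wh-phrase is extracted from inside an adjunct island (introduced by "when"), which blocks movement.
In A, the extraction path crosses only that-complement boundaries, which are transparent.
So A is grammatical.

A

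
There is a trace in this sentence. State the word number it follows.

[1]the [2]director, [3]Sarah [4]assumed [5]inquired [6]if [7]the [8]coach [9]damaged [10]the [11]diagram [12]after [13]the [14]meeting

The displaced element is "the director" (word 2).
It is linked across 1 clause boundary (Ø).
It functions as the subject of "inquired", so the gap sits immediately after word 4 ("assumed").
Base order: Sarah assumed that the director inquired if the coach damaged the diagram after the meeting.

4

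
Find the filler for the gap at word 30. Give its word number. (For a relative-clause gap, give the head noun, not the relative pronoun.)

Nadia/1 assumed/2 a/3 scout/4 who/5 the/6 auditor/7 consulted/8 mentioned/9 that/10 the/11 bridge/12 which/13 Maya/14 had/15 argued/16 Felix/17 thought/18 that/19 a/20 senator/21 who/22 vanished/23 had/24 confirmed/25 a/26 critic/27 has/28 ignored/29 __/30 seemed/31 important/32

The gap at 30 is the object of "ignored", inside a relative clause.
The relative pronoun is "which" (word 13); it is bound by the head noun immediately before it.
Its filler is the head noun "bridge", at word 12.

12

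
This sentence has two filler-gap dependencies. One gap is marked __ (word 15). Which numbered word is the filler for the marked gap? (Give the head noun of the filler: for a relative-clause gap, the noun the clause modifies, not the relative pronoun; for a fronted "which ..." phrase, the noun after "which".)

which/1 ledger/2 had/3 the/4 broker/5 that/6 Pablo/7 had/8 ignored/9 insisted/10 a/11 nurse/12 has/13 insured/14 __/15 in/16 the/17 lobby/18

The marked gap is the direct object of "insured".
Its filler is the fronted wh-phrase "which ledger", at word 2.
(The other dependency links word 5 to a gap after word 9.)

2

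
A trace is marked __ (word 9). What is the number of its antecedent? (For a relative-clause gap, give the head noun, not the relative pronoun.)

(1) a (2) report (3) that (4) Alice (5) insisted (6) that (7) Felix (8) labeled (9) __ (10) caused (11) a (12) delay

The gap at 9 is the object of "labeled", inside a relative clause.
The relative pronoun is "that" (word 3); it is bound by the head noun immediately before it.
Its filler is the head noun "report", at word 2.

2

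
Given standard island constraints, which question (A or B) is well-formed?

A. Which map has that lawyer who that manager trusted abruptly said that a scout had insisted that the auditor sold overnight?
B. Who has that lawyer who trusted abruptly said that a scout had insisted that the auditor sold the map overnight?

A

In B, the wh-phrase is extracted from inside a complex-NP island (relative clause) (introduced by "who"), which blocks movement.
In A, the extraction path crosses only that-complement boundaries, which are transparent.
So A is grammatical.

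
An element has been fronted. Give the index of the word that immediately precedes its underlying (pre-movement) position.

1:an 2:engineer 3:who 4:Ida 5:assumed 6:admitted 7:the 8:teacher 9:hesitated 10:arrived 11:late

5

The displaced element is "an engineer" (word 2).
It is linked across 1 clause boundary (Ø).
It functions as the subject of "admitted", so the gap sits immediately after word 5 ("assumed").
Base order: Ida assumed an engineer admitted the teacher hesitated.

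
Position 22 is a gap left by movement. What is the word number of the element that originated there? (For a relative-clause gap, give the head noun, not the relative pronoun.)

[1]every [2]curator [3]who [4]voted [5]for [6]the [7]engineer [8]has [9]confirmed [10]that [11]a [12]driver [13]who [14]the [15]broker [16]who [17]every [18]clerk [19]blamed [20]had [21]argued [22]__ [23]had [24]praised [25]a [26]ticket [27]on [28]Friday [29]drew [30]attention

12

The gap at 22 is the subject of "praised", inside a relative clause.
The relative pronoun is "who" (word 13); it is bound by the head noun immediately before it.
Its filler is the head noun "driver", at word 12.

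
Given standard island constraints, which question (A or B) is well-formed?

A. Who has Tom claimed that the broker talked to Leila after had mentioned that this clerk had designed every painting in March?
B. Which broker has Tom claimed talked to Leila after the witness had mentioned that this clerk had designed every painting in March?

B

In A, the wh-phrase is extracted from inside an adjunct island (introduced by "after"), which blocks movement.
In B, the extraction path crosses only that-complement boundaries, which are transparent.
So B is grammatical.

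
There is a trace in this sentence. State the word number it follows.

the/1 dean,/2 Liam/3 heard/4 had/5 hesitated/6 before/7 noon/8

4

The displaced element is "the dean" (word 2).
It is linked across 1 clause boundary (Ø).
It functions as the subject of "hesitated", so the gap sits immediately after word 4 ("heard").
Base order: Liam heard the dean had hesitated before noon.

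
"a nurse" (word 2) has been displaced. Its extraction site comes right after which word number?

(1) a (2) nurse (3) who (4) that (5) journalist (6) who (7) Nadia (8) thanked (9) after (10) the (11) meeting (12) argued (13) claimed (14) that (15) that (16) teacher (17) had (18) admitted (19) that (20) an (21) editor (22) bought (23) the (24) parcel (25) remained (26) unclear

The displaced element is "a nurse" (word 2).
It is linked across 1 clause boundary (Ø).
It functions as the subject of "claimed", so the gap sits immediately after word 12 ("argued").
Base order: That journalist who Nadia thanked after the meeting argued that a nurse claimed that that teacher had admitted that an editor bought the parcel.

12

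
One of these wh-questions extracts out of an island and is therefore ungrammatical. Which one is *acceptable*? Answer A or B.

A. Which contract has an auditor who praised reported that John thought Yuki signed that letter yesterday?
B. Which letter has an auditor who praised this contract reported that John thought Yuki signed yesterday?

B

In A, the wh-phrase is extracted from inside a complex-NP island (relative clause) (introduced by "who"), which blocks movement.
In B, the extraction path crosses only that-complement boundaries, which are transparent.
So B is grammatical.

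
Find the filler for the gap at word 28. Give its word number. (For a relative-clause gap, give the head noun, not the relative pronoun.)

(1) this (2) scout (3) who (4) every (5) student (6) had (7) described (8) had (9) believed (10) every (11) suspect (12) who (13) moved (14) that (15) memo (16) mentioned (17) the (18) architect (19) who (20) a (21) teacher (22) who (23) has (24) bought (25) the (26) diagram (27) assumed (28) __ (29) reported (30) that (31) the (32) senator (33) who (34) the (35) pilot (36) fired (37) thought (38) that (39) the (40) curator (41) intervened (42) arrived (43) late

18

The gap at 28 is the subject of "reported", inside a relative clause.
The relative pronoun is "who" (word 19); it is bound by the head noun immediately before it.
Its filler is the head noun "architect", at word 18.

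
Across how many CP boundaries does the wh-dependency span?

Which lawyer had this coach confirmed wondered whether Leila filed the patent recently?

1

"which lawyer" is extracted from the subject of "wondered".
Boundaries crossed, outermost first: [Ø] — 1 in total.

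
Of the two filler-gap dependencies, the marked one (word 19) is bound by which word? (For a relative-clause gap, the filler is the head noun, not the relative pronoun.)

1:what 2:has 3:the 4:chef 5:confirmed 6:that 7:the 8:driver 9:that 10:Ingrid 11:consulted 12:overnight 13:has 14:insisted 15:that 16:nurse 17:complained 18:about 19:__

1

The marked gap is the object of the preposition "about" of "complained".
Its filler is the fronted wh-phrase "what", at word 1.
(The other dependency links word 8 to a gap after word 11.)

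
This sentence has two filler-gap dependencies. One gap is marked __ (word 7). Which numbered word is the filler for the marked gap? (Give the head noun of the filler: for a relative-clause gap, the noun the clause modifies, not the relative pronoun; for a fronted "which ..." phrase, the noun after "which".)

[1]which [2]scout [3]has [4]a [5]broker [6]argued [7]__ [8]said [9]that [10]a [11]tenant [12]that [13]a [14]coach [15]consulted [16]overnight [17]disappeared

The marked gap is the subject of "said".
Its filler is the fronted wh-phrase "which scout", at word 2.
(The other dependency links word 11 to a gap after word 15.)

2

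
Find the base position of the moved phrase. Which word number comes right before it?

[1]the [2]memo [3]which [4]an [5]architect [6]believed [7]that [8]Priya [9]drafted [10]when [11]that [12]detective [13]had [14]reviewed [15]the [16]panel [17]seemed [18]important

9

The displaced element is "the memo" (word 2).
It is linked across 1 clause boundary (that).
It functions as the direct object of "drafted", so the gap sits immediately after word 9 ("drafted").
Base order: An architect believed that Priya drafted the memo when that detective had reviewed the panel.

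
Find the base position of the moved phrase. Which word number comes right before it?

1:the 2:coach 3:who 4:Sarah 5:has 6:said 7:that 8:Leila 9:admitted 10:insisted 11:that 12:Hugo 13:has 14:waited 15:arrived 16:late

9

The displaced element is "the coach" (word 2).
It is linked across 2 clause boundaries (that → Ø).
It functions as the subject of "insisted", so the gap sits immediately after word 9 ("admitted").
Base order: Sarah has said that Leila admitted the coach insisted that Hugo has waited.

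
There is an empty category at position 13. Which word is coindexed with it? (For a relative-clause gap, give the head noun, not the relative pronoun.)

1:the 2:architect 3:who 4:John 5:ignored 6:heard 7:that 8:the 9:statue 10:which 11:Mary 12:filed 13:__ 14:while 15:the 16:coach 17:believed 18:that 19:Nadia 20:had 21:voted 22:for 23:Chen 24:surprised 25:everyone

The gap at 13 is the object of "filed", inside a relative clause.
The relative pronoun is "which" (word 10); it is bound by the head noun immediately before it.
Its filler is the head noun "statue", at word 9.

9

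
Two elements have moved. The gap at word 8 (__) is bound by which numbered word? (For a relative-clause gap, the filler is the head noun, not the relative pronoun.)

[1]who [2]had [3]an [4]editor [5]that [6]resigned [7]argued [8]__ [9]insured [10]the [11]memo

1

The marked gap is the subject of "insured".
Its filler is the fronted wh-phrase "who", at word 1.
(The other dependency links word 4 to a gap after word 5.)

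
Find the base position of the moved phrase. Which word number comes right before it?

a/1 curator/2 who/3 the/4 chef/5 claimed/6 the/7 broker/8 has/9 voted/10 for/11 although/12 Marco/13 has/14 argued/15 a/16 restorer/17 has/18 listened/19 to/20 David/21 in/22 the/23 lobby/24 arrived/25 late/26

11

The displaced element is "a curator" (word 2).
It is linked across 1 clause boundary (Ø).
It functions as the object of the preposition "for" of "voted", so the gap sits immediately after word 11 ("for").
Base order: The chef claimed the broker has voted for a curator although Marco has argued a restorer has listened to David in the lobby.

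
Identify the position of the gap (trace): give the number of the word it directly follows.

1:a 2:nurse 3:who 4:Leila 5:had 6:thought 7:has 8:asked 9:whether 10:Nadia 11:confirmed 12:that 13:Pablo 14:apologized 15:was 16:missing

The displaced element is "a nurse" (word 2).
It is linked across 1 clause boundary (Ø).
It functions as the subject of "asked", so the gap sits immediately after word 6 ("thought").
Base order: Leila had thought a nurse has asked whether Nadia confirmed that Pablo apologized.

6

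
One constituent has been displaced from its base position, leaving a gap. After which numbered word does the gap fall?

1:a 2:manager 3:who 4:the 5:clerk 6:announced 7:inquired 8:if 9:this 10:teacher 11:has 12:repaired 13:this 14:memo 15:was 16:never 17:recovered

6

The displaced element is "a manager" (word 2).
It is linked across 1 clause boundary (Ø).
It functions as the subject of "inquired", so the gap sits immediately after word 6 ("announced").
Base order: The clerk announced that a manager inquired if this teacher has repaired this memo.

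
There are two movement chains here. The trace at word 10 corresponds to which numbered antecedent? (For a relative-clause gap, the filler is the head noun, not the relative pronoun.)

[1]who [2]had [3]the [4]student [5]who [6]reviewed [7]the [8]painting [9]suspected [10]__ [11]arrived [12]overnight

1

The marked gap is the subject of "arrived".
Its filler is the fronted wh-phrase "who", at word 1.
(The other dependency links word 4 to a gap after word 5.)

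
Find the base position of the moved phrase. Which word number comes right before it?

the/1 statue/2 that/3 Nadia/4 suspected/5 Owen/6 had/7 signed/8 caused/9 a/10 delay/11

8

The displaced element is "the statue" (word 2).
It is linked across 1 clause boundary (Ø).
It functions as the direct object of "signed", so the gap sits immediately after word 8 ("signed").
Base order: Nadia suspected Owen had signed the statue.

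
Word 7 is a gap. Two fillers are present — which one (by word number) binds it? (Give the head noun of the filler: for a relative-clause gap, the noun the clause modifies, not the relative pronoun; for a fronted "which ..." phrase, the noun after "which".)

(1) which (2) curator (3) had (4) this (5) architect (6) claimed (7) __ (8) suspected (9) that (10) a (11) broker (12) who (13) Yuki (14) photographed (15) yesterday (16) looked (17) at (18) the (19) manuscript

2

The marked gap is the subject of "suspected".
Its filler is the fronted wh-phrase "which curator", at word 2.
(The other dependency links word 11 to a gap after word 14.)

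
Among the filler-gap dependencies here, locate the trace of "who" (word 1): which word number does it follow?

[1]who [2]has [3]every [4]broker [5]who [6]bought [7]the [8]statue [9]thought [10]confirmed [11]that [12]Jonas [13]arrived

9

The displaced element is "who" (word 1).
It is linked across 1 clause boundary (Ø).
It functions as the subject of "confirmed", so the gap sits immediately after word 9 ("thought").
Base order: Every broker who bought the statue has thought that who confirmed that Jonas arrived.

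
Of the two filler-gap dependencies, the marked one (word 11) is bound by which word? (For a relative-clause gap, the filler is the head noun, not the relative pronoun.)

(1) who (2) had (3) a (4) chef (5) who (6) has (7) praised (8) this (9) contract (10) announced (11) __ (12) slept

1

The marked gap is the subject of "slept".
Its filler is the fronted wh-phrase "who", at word 1.
(The other dependency links word 4 to a gap after word 5.)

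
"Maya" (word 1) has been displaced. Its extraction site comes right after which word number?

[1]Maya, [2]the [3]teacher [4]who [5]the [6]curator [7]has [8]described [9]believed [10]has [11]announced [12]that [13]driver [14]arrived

9

The displaced element is "Maya" (word 1).
It is linked across 1 clause boundary (Ø).
It functions as the subject of "announced", so the gap sits immediately after word 9 ("believed").
Base order: The teacher who the curator has described believed that Maya has announced that driver arrived.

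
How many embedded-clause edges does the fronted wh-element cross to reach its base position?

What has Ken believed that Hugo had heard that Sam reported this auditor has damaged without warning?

"what" is extracted from the object of "damaged".
Boundaries crossed, outermost first: [that], [that], [Ø] — 3 in total.

3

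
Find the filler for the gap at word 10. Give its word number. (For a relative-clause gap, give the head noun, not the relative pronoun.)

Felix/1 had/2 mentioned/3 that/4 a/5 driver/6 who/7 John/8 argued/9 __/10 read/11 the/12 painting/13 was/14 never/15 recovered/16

The gap at 10 is the subject of "read", inside a relative clause.
The relative pronoun is "who" (word 7); it is bound by the head noun immediately before it.
Its filler is the head noun "driver", at word 6.

6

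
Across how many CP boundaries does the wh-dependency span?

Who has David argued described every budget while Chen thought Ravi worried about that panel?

"who" is extracted from the subject of "described".
Boundaries crossed, outermost first: [Ø] — 1 in total.

1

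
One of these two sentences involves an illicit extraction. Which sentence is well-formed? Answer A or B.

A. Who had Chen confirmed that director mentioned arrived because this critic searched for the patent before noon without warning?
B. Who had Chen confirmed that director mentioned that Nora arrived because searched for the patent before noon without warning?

A

In B, the wh-phrase is extracted from inside an adjunct island (introduced by "because"), which blocks movement.
In A, the extraction path crosses only that-complement boundaries, which are transparent.
So A is grammatical.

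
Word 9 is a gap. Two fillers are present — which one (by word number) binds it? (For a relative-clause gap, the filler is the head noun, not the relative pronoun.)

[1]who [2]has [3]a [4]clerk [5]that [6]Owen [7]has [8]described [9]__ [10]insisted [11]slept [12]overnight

4

The marked gap is inside the relative clause, the direct object of "described".
Its filler is the head noun "clerk" (via "that"), at word 4.
(The other dependency links word 1 to a gap after word 10.)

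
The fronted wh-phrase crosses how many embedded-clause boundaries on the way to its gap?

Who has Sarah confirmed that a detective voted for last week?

"who" is extracted from the PP object of "voted".
Boundaries crossed, outermost first: [that] — 1 in total.

1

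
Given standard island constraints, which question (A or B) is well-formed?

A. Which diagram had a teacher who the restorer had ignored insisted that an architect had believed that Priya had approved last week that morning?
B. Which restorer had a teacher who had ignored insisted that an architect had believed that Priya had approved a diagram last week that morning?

A

In B, the wh-phrase is extracted from inside a complex-NP island (relative clause) (introduced by "who"), which blocks movement.
In A, the extraction path crosses only that-complement boundaries, which are transparent.
So A is grammatical.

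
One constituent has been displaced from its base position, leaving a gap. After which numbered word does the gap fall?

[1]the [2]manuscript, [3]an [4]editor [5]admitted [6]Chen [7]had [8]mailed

The displaced element is "the manuscript" (word 2).
It is linked across 1 clause boundary (Ø).
It functions as the direct object of "mailed", so the gap sits immediately after word 8 ("mailed").
Base order: An editor admitted Chen had mailed the manuscript.

8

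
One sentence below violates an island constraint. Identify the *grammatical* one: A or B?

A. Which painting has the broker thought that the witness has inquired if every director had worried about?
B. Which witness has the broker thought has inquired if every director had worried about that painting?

In A, the wh-phrase is extracted from inside a wh-island (introduced by "if"), which blocks movement.
In B, the extraction path crosses only that-complement boundaries, which are transparent.
So B is grammatical.

B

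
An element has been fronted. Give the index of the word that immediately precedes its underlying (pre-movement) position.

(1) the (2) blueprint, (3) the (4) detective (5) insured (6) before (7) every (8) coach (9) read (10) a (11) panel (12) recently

The displaced element is "the blueprint" (word 2).
It functions as the direct object of "insured", so the gap sits immediately after word 5 ("insured").
Base order: The detective insured the blueprint before every coach read a panel recently.

5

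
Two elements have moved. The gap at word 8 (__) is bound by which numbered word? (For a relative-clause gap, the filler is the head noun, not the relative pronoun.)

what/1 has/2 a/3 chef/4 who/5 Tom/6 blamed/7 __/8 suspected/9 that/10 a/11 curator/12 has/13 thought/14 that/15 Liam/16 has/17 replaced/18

The marked gap is inside the relative clause, the direct object of "blamed".
Its filler is the head noun "chef" (via "who"), at word 4.
(The other dependency links word 1 to a gap after word 18.)

4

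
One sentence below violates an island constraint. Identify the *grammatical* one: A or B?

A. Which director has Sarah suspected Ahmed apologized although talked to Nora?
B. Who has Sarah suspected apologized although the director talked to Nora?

In A, the wh-phrase is extracted from inside an adjunct island (introduced by "although"), which blocks movement.
In B, the extraction path crosses only that-complement boundaries, which are transparent.
So B is grammatical.

B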